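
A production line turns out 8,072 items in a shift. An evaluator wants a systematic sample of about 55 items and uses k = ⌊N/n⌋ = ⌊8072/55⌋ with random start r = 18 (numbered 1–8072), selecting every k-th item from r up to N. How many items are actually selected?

56

k = ⌊8072/55⌋ = 146
Achieved size = ⌊(8072 − 18)/146⌋ + 1 = ⌊8054/146⌋ + 1 = 55 + 1 = 56
(last selection: 18 + 55×146 = 8048 ≤ 8072; next would be 8194 > 8072)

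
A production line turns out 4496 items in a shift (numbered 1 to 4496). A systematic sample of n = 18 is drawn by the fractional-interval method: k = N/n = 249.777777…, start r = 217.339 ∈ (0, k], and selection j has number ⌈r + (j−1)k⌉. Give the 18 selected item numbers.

j=1: r + 0k = 217.339 → ⌈·⌉ = 218
j=2: r + 1k = 467.116777… → ⌈·⌉ = 468
j=3: r + 2k = 716.894555… → ⌈·⌉ = 717
j=4: r + 3k = 966.672333… → ⌈·⌉ = 967
j=5: r + 4k = 1216.450111… → ⌈·⌉ = 1217
j=6: r + 5k = 1466.227888… → ⌈·⌉ = 1467
j=7: r + 6k = 1716.005666… → ⌈·⌉ = 1717
j=8: r + 7k = 1965.783444… → ⌈·⌉ = 1966
j=9: r + 8k = 2215.561222… → ⌈·⌉ = 2216
j=10: r + 9k = 2465.339 → ⌈·⌉ = 2466
j=11: r + 10k = 2715.116777… → ⌈·⌉ = 2716
j=12: r + 11k = 2964.894555… → ⌈·⌉ = 2965
j=13: r + 12k = 3214.672333… → ⌈·⌉ = 3215
j=14: r + 13k = 3464.450111… → ⌈·⌉ = 3465
j=15: r + 14k = 3714.227888… → ⌈·⌉ = 3715
j=16: r + 15k = 3964.005666… → ⌈·⌉ = 3965
j=17: r + 16k = 4213.783444… → ⌈·⌉ = 4214
j=18: r + 17k = 4463.561222… → ⌈·⌉ = 4464

218, 468, 717, 967, 1217, 1467, 1717, 1966, 2216, 2466, 2716, 2965, 3215, 3465, 3715, 3965, 4214, 4464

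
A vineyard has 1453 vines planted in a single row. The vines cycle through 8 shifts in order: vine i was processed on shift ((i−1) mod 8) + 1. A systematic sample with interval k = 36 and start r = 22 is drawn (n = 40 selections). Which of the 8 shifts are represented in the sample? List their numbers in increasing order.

2, 6

Consecutive selections differ by k = 36, so their shift numbers differ by 36 mod 8 = 4.
gcd(36, 8) = 4, so the sample visits 8/4 = 2 distinct residues mod 8.
Start 22 is shift 6; the shifts hit are 2, 6.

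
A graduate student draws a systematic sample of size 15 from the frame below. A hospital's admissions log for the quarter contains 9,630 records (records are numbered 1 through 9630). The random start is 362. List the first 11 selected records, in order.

k = N/n = 9630/15 = 642
record 1: 362
record 2: 362 + 642 = 1004
record 3: 1004 + 642 = 1646
record 4: 1646 + 642 = 2288
record 5: 2288 + 642 = 2930
record 6: 2930 + 642 = 3572
record 7: 3572 + 642 = 4214
record 8: 4214 + 642 = 4856
record 9: 4856 + 642 = 5498
record 10: 5498 + 642 = 6140
record 11: 6140 + 642 = 6782

362, 1004, 1646, 2288, 2930, 3572, 4214, 4856, 5498, 6140, 6782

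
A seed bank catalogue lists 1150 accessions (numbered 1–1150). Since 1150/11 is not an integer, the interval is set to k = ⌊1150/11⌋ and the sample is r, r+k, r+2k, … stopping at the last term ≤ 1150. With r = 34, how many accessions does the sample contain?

k = ⌊1150/11⌋ = 104
Achieved size = ⌊(1150 − 34)/104⌋ + 1 = ⌊1116/104⌋ + 1 = 10 + 1 = 11
(last selection: 34 + 10×104 = 1074 ≤ 1150; next would be 1178 > 1150)

11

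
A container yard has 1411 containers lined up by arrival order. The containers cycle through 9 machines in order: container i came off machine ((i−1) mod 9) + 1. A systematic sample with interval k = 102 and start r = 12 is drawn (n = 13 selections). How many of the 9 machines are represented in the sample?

3

Consecutive selections differ by k = 102, so their machine numbers differ by 102 mod 9 = 3.
gcd(102, 9) = 3, so the sample visits 9/3 = 3 distinct residues mod 9.
Start 12 is machine 3; the machines hit are 3, 6, 9.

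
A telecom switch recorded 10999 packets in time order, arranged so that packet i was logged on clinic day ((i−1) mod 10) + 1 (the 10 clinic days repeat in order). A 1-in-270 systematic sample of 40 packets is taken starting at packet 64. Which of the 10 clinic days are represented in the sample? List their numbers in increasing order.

Consecutive selections differ by k = 270, so their clinic day numbers differ by 270 mod 10 = 0.
gcd(270, 10) = 10, so the sample visits 10/10 = 1 distinct residues mod 10.
Start 64 is clinic day 4; the clinic days hit are 4.

4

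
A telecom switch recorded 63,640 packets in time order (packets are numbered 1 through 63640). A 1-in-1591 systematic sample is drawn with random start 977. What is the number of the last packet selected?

k = 1591
40th selection = r + (40−1)·k = 977 + 39×1591 = 977 + 62049 = 63026

63026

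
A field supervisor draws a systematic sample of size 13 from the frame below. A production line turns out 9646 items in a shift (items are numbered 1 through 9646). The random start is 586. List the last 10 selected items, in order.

k = N/n = 9646/13 = 742
4th selection = 586 + 3×742 = 2812
5th: 2812 + 742 = 3554
6th: 3554 + 742 = 4296
7th: 4296 + 742 = 5038
8th: 5038 + 742 = 5780
9th: 5780 + 742 = 6522
10th: 6522 + 742 = 7264
11th: 7264 + 742 = 8006
12th: 8006 + 742 = 8748
13th: 8748 + 742 = 9490

2812, 3554, 4296, 5038, 5780, 6522, 7264, 8006, 8748, 9490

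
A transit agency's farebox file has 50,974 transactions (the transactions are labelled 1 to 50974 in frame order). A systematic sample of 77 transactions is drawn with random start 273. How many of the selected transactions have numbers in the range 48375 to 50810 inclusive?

k = 50974/77 = 662
First selection ≥ 48375: 273 + ⌈(48375−273)/662⌉·662 = 273 + 73×662 = 48599
Last selection ≤ 50810: 273 + ⌊(50810−273)/662⌋·662 = 273 + 76×662 = 50585
Count = 76 − 73 + 1 = 4

4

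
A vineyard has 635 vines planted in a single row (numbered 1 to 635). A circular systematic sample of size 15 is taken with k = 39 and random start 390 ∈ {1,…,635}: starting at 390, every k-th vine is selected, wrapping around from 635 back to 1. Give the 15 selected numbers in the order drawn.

390, 429, 468, 507, 546, 585, 624, 28, 67, 106, 145, 184, 223, 262, 301

Selection 1: 390
Selection 2: 390 + 39 = 429
Selection 3: 429 + 39 = 468
Selection 4: 468 + 39 = 507
Selection 5: 507 + 39 = 546
Selection 6: 546 + 39 = 585
Selection 7: 585 + 39 = 624
Selection 8: 624 + 39 = 663 → 663 − 635 = 28
Selection 9: 28 + 39 = 67
Selection 10: 67 + 39 = 106
Selection 11: 106 + 39 = 145
Selection 12: 145 + 39 = 184
Selection 13: 184 + 39 = 223
Selection 14: 223 + 39 = 262
Selection 15: 262 + 39 = 301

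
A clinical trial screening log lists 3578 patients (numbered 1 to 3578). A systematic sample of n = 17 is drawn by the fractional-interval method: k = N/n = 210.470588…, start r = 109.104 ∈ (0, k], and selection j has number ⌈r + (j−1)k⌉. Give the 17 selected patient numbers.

j=1: r + 0k = 109.104 → ⌈·⌉ = 110
j=2: r + 1k = 319.574588… → ⌈·⌉ = 320
j=3: r + 2k = 530.045176… → ⌈·⌉ = 531
j=4: r + 3k = 740.515764… → ⌈·⌉ = 741
j=5: r + 4k = 950.986352… → ⌈·⌉ = 951
j=6: r + 5k = 1161.456941… → ⌈·⌉ = 1162
j=7: r + 6k = 1371.927529… → ⌈·⌉ = 1372
j=8: r + 7k = 1582.398117… → ⌈·⌉ = 1583
j=9: r + 8k = 1792.868705… → ⌈·⌉ = 1793
j=10: r + 9k = 2003.339294… → ⌈·⌉ = 2004
j=11: r + 10k = 2213.809882… → ⌈·⌉ = 2214
j=12: r + 11k = 2424.280470… → ⌈·⌉ = 2425
j=13: r + 12k = 2634.751058… → ⌈·⌉ = 2635
j=14: r + 13k = 2845.221647… → ⌈·⌉ = 2846
j=15: r + 14k = 3055.692235… → ⌈·⌉ = 3056
j=16: r + 15k = 3266.162823… → ⌈·⌉ = 3267
j=17: r + 16k = 3476.633411… → ⌈·⌉ = 3477

110, 320, 531, 741, 951, 1162, 1372, 1583, 1793, 2004, 2214, 2425, 2635, 2846, 3056, 3267, 3477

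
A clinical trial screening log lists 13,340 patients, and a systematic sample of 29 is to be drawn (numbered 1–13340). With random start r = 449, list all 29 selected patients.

k = N/n = 13340/29 = 460
patient 1: 449
patient 2: 449 + 460 = 909
patient 3: 909 + 460 = 1369
patient 4: 1369 + 460 = 1829
patient 5: 1829 + 460 = 2289
patient 6: 2289 + 460 = 2749
patient 7: 2749 + 460 = 3209
patient 8: 3209 + 460 = 3669
patient 9: 3669 + 460 = 4129
patient 10: 4129 + 460 = 4589
patient 11: 4589 + 460 = 5049
patient 12: 5049 + 460 = 5509
patient 13: 5509 + 460 = 5969
patient 14: 5969 + 460 = 6429
patient 15: 6429 + 460 = 6889
patient 16: 6889 + 460 = 7349
patient 17: 7349 + 460 = 7809
patient 18: 7809 + 460 = 8269
patient 19: 8269 + 460 = 8729
patient 20: 8729 + 460 = 9189
patient 21: 9189 + 460 = 9649
patient 22: 9649 + 460 = 10109
patient 23: 10109 + 460 = 10569
patient 24: 10569 + 460 = 11029
patient 25: 11029 + 460 = 11489
patient 26: 11489 + 460 = 11949
patient 27: 11949 + 460 = 12409
patient 28: 12409 + 460 = 12869
patient 29: 12869 + 460 = 13329

449, 909, 1369, 1829, 2289, 2749, 3209, 3669, 4129, 4589, 5049, 5509, 5969, 6429, 6889, 7349, 7809, 8269, 8729, 9189, 9649, 10109, 10569, 11029, 11489, 11949, 12409, 12869, 13329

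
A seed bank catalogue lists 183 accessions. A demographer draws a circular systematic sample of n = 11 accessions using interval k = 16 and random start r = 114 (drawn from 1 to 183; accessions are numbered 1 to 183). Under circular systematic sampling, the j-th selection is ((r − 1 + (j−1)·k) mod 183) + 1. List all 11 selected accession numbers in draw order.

114, 130, 146, 162, 178, 11, 27, 43, 59, 75, 91

Selection 1: 114
Selection 2: 114 + 16 = 130
Selection 3: 130 + 16 = 146
Selection 4: 146 + 16 = 162
Selection 5: 162 + 16 = 178
Selection 6: 178 + 16 = 194 → 194 − 183 = 11
Selection 7: 11 + 16 = 27
Selection 8: 27 + 16 = 43
Selection 9: 43 + 16 = 59
Selection 10: 59 + 16 = 75
Selection 11: 75 + 16 = 91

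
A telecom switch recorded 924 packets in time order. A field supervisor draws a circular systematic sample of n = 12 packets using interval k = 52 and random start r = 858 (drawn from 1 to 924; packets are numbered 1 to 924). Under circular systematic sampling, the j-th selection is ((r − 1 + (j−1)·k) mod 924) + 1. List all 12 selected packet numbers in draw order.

Selection 1: 858
Selection 2: 858 + 52 = 910
Selection 3: 910 + 52 = 962 → 962 − 924 = 38
Selection 4: 38 + 52 = 90
Selection 5: 90 + 52 = 142
Selection 6: 142 + 52 = 194
Selection 7: 194 + 52 = 246
Selection 8: 246 + 52 = 298
Selection 9: 298 + 52 = 350
Selection 10: 350 + 52 = 402
Selection 11: 402 + 52 = 454
Selection 12: 454 + 52 = 506

858, 910, 38, 90, 142, 194, 246, 298, 350, 402, 454, 506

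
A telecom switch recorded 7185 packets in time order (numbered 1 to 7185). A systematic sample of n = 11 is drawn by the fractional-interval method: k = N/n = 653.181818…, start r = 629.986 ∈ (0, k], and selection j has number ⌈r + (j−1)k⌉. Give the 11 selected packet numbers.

j=1: r + 0k = 629.986 → ⌈·⌉ = 630
j=2: r + 1k = 1283.167818… → ⌈·⌉ = 1284
j=3: r + 2k = 1936.349636… → ⌈·⌉ = 1937
j=4: r + 3k = 2589.531454… → ⌈·⌉ = 2590
j=5: r + 4k = 3242.713272… → ⌈·⌉ = 3243
j=6: r + 5k = 3895.895090… → ⌈·⌉ = 3896
j=7: r + 6k = 4549.076909… → ⌈·⌉ = 4550
j=8: r + 7k = 5202.258727… → ⌈·⌉ = 5203
j=9: r + 8k = 5855.440545… → ⌈·⌉ = 5856
j=10: r + 9k = 6508.622363… → ⌈·⌉ = 6509
j=11: r + 10k = 7161.804181… → ⌈·⌉ = 7162

630, 1284, 1937, 2590, 3243, 3896, 4550, 5203, 5856, 6509, 7162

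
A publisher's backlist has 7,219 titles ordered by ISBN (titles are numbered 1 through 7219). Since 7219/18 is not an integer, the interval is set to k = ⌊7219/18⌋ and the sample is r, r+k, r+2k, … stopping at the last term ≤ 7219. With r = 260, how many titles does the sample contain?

18

k = ⌊7219/18⌋ = 401
Achieved size = ⌊(7219 − 260)/401⌋ + 1 = ⌊6959/401⌋ + 1 = 17 + 1 = 18
(last selection: 260 + 17×401 = 7077 ≤ 7219; next would be 7478 > 7219)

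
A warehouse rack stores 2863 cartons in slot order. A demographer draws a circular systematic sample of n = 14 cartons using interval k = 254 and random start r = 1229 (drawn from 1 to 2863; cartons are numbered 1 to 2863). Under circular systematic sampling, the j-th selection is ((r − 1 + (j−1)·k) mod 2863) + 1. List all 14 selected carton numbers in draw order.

1229, 1483, 1737, 1991, 2245, 2499, 2753, 144, 398, 652, 906, 1160, 1414, 1668

Selection 1: 1229
Selection 2: 1229 + 254 = 1483
Selection 3: 1483 + 254 = 1737
Selection 4: 1737 + 254 = 1991
Selection 5: 1991 + 254 = 2245
Selection 6: 2245 + 254 = 2499
Selection 7: 2499 + 254 = 2753
Selection 8: 2753 + 254 = 3007 → 3007 − 2863 = 144
Selection 9: 144 + 254 = 398
Selection 10: 398 + 254 = 652
Selection 11: 652 + 254 = 906
Selection 12: 906 + 254 = 1160
Selection 13: 1160 + 254 = 1414
Selection 14: 1414 + 254 = 1668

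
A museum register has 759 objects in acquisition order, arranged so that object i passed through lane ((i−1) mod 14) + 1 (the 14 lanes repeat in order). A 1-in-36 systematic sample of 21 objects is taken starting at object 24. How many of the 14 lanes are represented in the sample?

Consecutive selections differ by k = 36, so their lane numbers differ by 36 mod 14 = 8.
gcd(36, 14) = 2, so the sample visits 14/2 = 7 distinct residues mod 14.
Start 24 is lane 10; the lanes hit are 2, 4, 6, 8, 10, 12, 14.

7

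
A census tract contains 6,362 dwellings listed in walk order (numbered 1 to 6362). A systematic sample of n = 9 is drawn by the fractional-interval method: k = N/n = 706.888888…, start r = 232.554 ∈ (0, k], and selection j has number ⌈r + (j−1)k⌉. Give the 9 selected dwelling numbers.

233, 940, 1647, 2354, 3061, 3767, 4474, 5181, 5888

j=1: r + 0k = 232.554 → ⌈·⌉ = 233
j=2: r + 1k = 939.442888… → ⌈·⌉ = 940
j=3: r + 2k = 1646.331777… → ⌈·⌉ = 1647
j=4: r + 3k = 2353.220666… → ⌈·⌉ = 2354
j=5: r + 4k = 3060.109555… → ⌈·⌉ = 3061
j=6: r + 5k = 3766.998444… → ⌈·⌉ = 3767
j=7: r + 6k = 4473.887333… → ⌈·⌉ = 4474
j=8: r + 7k = 5180.776222… → ⌈·⌉ = 5181
j=9: r + 8k = 5887.665111… → ⌈·⌉ = 5888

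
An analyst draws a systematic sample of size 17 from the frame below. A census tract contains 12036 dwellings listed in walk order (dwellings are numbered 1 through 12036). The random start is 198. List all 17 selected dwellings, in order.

198, 906, 1614, 2322, 3030, 3738, 4446, 5154, 5862, 6570, 7278, 7986, 8694, 9402, 10110, 10818, 11526

k = N/n = 12036/17 = 708
dwelling 1: 198
dwelling 2: 198 + 708 = 906
dwelling 3: 906 + 708 = 1614
dwelling 4: 1614 + 708 = 2322
dwelling 5: 2322 + 708 = 3030
dwelling 6: 3030 + 708 = 3738
dwelling 7: 3738 + 708 = 4446
dwelling 8: 4446 + 708 = 5154
dwelling 9: 5154 + 708 = 5862
dwelling 10: 5862 + 708 = 6570
dwelling 11: 6570 + 708 = 7278
dwelling 12: 7278 + 708 = 7986
dwelling 13: 7986 + 708 = 8694
dwelling 14: 8694 + 708 = 9402
dwelling 15: 9402 + 708 = 10110
dwelling 16: 10110 + 708 = 10818
dwelling 17: 10818 + 708 = 11526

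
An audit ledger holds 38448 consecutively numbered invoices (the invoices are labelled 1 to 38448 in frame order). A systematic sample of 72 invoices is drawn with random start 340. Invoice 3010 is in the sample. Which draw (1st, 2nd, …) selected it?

k = 38448/72 = 534
position = (3010 − 340)/534 + 1 = 2670/534 + 1 = 5 + 1 = 6

6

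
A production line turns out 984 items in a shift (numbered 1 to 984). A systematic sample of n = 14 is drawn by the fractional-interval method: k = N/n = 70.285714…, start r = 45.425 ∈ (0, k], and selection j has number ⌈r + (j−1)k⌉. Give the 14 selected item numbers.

j=1: r + 0k = 45.425 → ⌈·⌉ = 46
j=2: r + 1k = 115.710714… → ⌈·⌉ = 116
j=3: r + 2k = 185.996428… → ⌈·⌉ = 186
j=4: r + 3k = 256.282142… → ⌈·⌉ = 257
j=5: r + 4k = 326.567857… → ⌈·⌉ = 327
j=6: r + 5k = 396.853571… → ⌈·⌉ = 397
j=7: r + 6k = 467.139285… → ⌈·⌉ = 468
j=8: r + 7k = 537.425 → ⌈·⌉ = 538
j=9: r + 8k = 607.710714… → ⌈·⌉ = 608
j=10: r + 9k = 677.996428… → ⌈·⌉ = 678
j=11: r + 10k = 748.282142… → ⌈·⌉ = 749
j=12: r + 11k = 818.567857… → ⌈·⌉ = 819
j=13: r + 12k = 888.853571… → ⌈·⌉ = 889
j=14: r + 13k = 959.139285… → ⌈·⌉ = 960

46, 116, 186, 257, 327, 397, 468, 538, 608, 678, 749, 819, 889, 960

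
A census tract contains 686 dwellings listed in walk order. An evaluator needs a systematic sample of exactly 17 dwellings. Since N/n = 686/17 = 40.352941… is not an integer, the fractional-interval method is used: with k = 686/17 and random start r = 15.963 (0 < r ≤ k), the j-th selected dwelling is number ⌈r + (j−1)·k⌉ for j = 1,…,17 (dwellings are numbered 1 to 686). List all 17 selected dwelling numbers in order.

16, 57, 97, 138, 178, 218, 259, 299, 339, 380, 420, 460, 501, 541, 581, 622, 662

j=1: r + 0k = 15.963 → ⌈·⌉ = 16
j=2: r + 1k = 56.315941… → ⌈·⌉ = 57
j=3: r + 2k = 96.668882… → ⌈·⌉ = 97
j=4: r + 3k = 137.021823… → ⌈·⌉ = 138
j=5: r + 4k = 177.374764… → ⌈·⌉ = 178
j=6: r + 5k = 217.727705… → ⌈·⌉ = 218
j=7: r + 6k = 258.080647… → ⌈·⌉ = 259
j=8: r + 7k = 298.433588… → ⌈·⌉ = 299
j=9: r + 8k = 338.786529… → ⌈·⌉ = 339
j=10: r + 9k = 379.139470… → ⌈·⌉ = 380
j=11: r + 10k = 419.492411… → ⌈·⌉ = 420
j=12: r + 11k = 459.845352… → ⌈·⌉ = 460
j=13: r + 12k = 500.198294… → ⌈·⌉ = 501
j=14: r + 13k = 540.551235… → ⌈·⌉ = 541
j=15: r + 14k = 580.904176… → ⌈·⌉ = 581
j=16: r + 15k = 621.257117… → ⌈·⌉ = 622
j=17: r + 16k = 661.610058… → ⌈·⌉ = 662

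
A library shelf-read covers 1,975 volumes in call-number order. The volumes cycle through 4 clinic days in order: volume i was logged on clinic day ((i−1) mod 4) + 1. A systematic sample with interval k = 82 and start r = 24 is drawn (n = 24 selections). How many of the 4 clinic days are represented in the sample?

Consecutive selections differ by k = 82, so their clinic day numbers differ by 82 mod 4 = 2.
gcd(82, 4) = 2, so the sample visits 4/2 = 2 distinct residues mod 4.
Start 24 is clinic day 4; the clinic days hit are 2, 4.

2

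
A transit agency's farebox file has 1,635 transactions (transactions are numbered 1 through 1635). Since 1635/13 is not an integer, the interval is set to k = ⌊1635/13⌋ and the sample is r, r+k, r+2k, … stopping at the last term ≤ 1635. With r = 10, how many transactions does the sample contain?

k = ⌊1635/13⌋ = 125
Achieved size = ⌊(1635 − 10)/125⌋ + 1 = ⌊1625/125⌋ + 1 = 13 + 1 = 14
(last selection: 10 + 13×125 = 1635 ≤ 1635; next would be 1760 > 1635)

14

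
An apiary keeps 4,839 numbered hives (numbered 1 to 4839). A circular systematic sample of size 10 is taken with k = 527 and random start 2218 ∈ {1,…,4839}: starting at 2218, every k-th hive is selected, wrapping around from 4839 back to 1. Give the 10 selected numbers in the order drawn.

2218, 2745, 3272, 3799, 4326, 14, 541, 1068, 1595, 2122

Selection 1: 2218
Selection 2: 2218 + 527 = 2745
Selection 3: 2745 + 527 = 3272
Selection 4: 3272 + 527 = 3799
Selection 5: 3799 + 527 = 4326
Selection 6: 4326 + 527 = 4853 → 4853 − 4839 = 14
Selection 7: 14 + 527 = 541
Selection 8: 541 + 527 = 1068
Selection 9: 1068 + 527 = 1595
Selection 10: 1595 + 527 = 2122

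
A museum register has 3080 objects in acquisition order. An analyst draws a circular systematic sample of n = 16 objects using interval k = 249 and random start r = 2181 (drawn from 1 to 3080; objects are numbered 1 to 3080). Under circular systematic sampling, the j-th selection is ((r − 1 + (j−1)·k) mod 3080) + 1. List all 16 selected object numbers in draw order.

Selection 1: 2181
Selection 2: 2181 + 249 = 2430
Selection 3: 2430 + 249 = 2679
Selection 4: 2679 + 249 = 2928
Selection 5: 2928 + 249 = 3177 → 3177 − 3080 = 97
Selection 6: 97 + 249 = 346
Selection 7: 346 + 249 = 595
Selection 8: 595 + 249 = 844
Selection 9: 844 + 249 = 1093
Selection 10: 1093 + 249 = 1342
Selection 11: 1342 + 249 = 1591
Selection 12: 1591 + 249 = 1840
Selection 13: 1840 + 249 = 2089
Selection 14: 2089 + 249 = 2338
Selection 15: 2338 + 249 = 2587
Selection 16: 2587 + 249 = 2836

2181, 2430, 2679, 2928, 97, 346, 595, 844, 1093, 1342, 1591, 1840, 2089, 2338, 2587, 2836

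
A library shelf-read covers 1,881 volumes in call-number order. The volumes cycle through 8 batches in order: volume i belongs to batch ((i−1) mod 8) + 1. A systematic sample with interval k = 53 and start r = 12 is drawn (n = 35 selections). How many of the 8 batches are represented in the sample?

Consecutive selections differ by k = 53, so their batch numbers differ by 53 mod 8 = 5.
gcd(53, 8) = 1, so the sample visits 8/1 = 8 distinct residues mod 8.
Start 12 is batch 4; the batches hit are 1, 2, 3, 4, 5, 6, 7, 8.

8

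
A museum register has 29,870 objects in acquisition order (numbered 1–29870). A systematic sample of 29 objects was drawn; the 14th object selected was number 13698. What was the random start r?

k = 29870/29 = 1030
r = 13698 − (14−1)×1030 = 13698 − 13390 = 308

308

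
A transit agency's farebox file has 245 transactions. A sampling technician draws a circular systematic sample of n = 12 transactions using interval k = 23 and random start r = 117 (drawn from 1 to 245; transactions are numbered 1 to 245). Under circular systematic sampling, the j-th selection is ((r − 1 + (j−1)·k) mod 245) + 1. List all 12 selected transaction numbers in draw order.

Selection 1: 117
Selection 2: 117 + 23 = 140
Selection 3: 140 + 23 = 163
Selection 4: 163 + 23 = 186
Selection 5: 186 + 23 = 209
Selection 6: 209 + 23 = 232
Selection 7: 232 + 23 = 255 → 255 − 245 = 10
Selection 8: 10 + 23 = 33
Selection 9: 33 + 23 = 56
Selection 10: 56 + 23 = 79
Selection 11: 79 + 23 = 102
Selection 12: 102 + 23 = 125

117, 140, 163, 186, 209, 232, 10, 33, 56, 79, 102, 125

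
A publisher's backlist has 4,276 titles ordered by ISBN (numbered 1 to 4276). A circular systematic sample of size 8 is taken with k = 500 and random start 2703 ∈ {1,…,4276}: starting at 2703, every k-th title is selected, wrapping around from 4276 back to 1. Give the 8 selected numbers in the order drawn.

Selection 1: 2703
Selection 2: 2703 + 500 = 3203
Selection 3: 3203 + 500 = 3703
Selection 4: 3703 + 500 = 4203
Selection 5: 4203 + 500 = 4703 → 4703 − 4276 = 427
Selection 6: 427 + 500 = 927
Selection 7: 927 + 500 = 1427
Selection 8: 1427 + 500 = 1927

2703, 3203, 3703, 4203, 427, 927, 1427, 1927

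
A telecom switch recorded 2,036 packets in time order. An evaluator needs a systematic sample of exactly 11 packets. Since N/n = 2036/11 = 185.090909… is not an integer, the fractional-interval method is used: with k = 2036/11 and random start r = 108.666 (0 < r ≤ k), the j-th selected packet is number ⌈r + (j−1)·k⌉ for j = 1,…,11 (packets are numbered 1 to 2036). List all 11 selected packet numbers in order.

j=1: r + 0k = 108.666 → ⌈·⌉ = 109
j=2: r + 1k = 293.756909… → ⌈·⌉ = 294
j=3: r + 2k = 478.847818… → ⌈·⌉ = 479
j=4: r + 3k = 663.938727… → ⌈·⌉ = 664
j=5: r + 4k = 849.029636… → ⌈·⌉ = 850
j=6: r + 5k = 1034.120545… → ⌈·⌉ = 1035
j=7: r + 6k = 1219.211454… → ⌈·⌉ = 1220
j=8: r + 7k = 1404.302363… → ⌈·⌉ = 1405
j=9: r + 8k = 1589.393272… → ⌈·⌉ = 1590
j=10: r + 9k = 1774.484181… → ⌈·⌉ = 1775
j=11: r + 10k = 1959.575090… → ⌈·⌉ = 1960

109, 294, 479, 664, 850, 1035, 1220, 1405, 1590, 1775, 1960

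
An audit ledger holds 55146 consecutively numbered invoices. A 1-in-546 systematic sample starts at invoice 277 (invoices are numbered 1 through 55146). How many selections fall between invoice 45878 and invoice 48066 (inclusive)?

k = 546
First selection ≥ 45878: 277 + ⌈(45878−277)/546⌉·546 = 277 + 84×546 = 46141
Last selection ≤ 48066: 277 + ⌊(48066−277)/546⌋·546 = 277 + 87×546 = 47779
Count = 87 − 84 + 1 = 4

4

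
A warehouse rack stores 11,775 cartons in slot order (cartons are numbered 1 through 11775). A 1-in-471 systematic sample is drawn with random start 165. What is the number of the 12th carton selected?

5346

k = 471
12th selection = r + (12−1)·k = 165 + 11×471 = 165 + 5181 = 5346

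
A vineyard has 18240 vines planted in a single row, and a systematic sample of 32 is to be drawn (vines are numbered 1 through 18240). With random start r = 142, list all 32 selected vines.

k = N/n = 18240/32 = 570
vine 1: 142
vine 2: 142 + 570 = 712
vine 3: 712 + 570 = 1282
vine 4: 1282 + 570 = 1852
vine 5: 1852 + 570 = 2422
vine 6: 2422 + 570 = 2992
vine 7: 2992 + 570 = 3562
vine 8: 3562 + 570 = 4132
vine 9: 4132 + 570 = 4702
vine 10: 4702 + 570 = 5272
vine 11: 5272 + 570 = 5842
vine 12: 5842 + 570 = 6412
vine 13: 6412 + 570 = 6982
vine 14: 6982 + 570 = 7552
vine 15: 7552 + 570 = 8122
vine 16: 8122 + 570 = 8692
vine 17: 8692 + 570 = 9262
vine 18: 9262 + 570 = 9832
vine 19: 9832 + 570 = 10402
vine 20: 10402 + 570 = 10972
vine 21: 10972 + 570 = 11542
vine 22: 11542 + 570 = 12112
vine 23: 12112 + 570 = 12682
vine 24: 12682 + 570 = 13252
vine 25: 13252 + 570 = 13822
vine 26: 13822 + 570 = 14392
vine 27: 14392 + 570 = 14962
vine 28: 14962 + 570 = 15532
vine 29: 15532 + 570 = 16102
vine 30: 16102 + 570 = 16672
vine 31: 16672 + 570 = 17242
vine 32: 17242 + 570 = 17812

142, 712, 1282, 1852, 2422, 2992, 3562, 4132, 4702, 5272, 5842, 6412, 6982, 7552, 8122, 8692, 9262, 9832, 10402, 10972, 11542, 12112, 12682, 13252, 13822, 14392, 14962, 15532, 16102, 16672, 17242, 17812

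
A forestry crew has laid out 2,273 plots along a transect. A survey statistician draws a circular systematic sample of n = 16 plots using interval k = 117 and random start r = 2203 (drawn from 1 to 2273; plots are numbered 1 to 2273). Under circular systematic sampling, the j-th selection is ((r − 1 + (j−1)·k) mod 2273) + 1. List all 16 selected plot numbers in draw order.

2203, 47, 164, 281, 398, 515, 632, 749, 866, 983, 1100, 1217, 1334, 1451, 1568, 1685

Selection 1: 2203
Selection 2: 2203 + 117 = 2320 → 2320 − 2273 = 47
Selection 3: 47 + 117 = 164
Selection 4: 164 + 117 = 281
Selection 5: 281 + 117 = 398
Selection 6: 398 + 117 = 515
Selection 7: 515 + 117 = 632
Selection 8: 632 + 117 = 749
Selection 9: 749 + 117 = 866
Selection 10: 866 + 117 = 983
Selection 11: 983 + 117 = 1100
Selection 12: 1100 + 117 = 1217
Selection 13: 1217 + 117 = 1334
Selection 14: 1334 + 117 = 1451
Selection 15: 1451 + 117 = 1568
Selection 16: 1568 + 117 = 1685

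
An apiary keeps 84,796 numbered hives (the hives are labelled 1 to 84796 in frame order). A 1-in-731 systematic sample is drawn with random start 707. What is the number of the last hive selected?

84772

k = 731
116th selection = r + (116−1)·k = 707 + 115×731 = 707 + 84065 = 84772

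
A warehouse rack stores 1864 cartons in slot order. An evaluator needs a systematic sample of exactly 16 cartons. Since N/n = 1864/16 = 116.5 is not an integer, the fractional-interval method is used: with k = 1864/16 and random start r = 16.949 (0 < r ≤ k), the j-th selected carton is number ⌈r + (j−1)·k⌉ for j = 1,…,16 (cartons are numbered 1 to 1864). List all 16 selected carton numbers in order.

j=1: r + 0k = 16.949 → ⌈·⌉ = 17
j=2: r + 1k = 133.449 → ⌈·⌉ = 134
j=3: r + 2k = 249.949 → ⌈·⌉ = 250
j=4: r + 3k = 366.449 → ⌈·⌉ = 367
j=5: r + 4k = 482.949 → ⌈·⌉ = 483
j=6: r + 5k = 599.449 → ⌈·⌉ = 600
j=7: r + 6k = 715.949 → ⌈·⌉ = 716
j=8: r + 7k = 832.449 → ⌈·⌉ = 833
j=9: r + 8k = 948.949 → ⌈·⌉ = 949
j=10: r + 9k = 1065.449 → ⌈·⌉ = 1066
j=11: r + 10k = 1181.949 → ⌈·⌉ = 1182
j=12: r + 11k = 1298.449 → ⌈·⌉ = 1299
j=13: r + 12k = 1414.949 → ⌈·⌉ = 1415
j=14: r + 13k = 1531.449 → ⌈·⌉ = 1532
j=15: r + 14k = 1647.949 → ⌈·⌉ = 1648
j=16: r + 15k = 1764.449 → ⌈·⌉ = 1765

17, 134, 250, 367, 483, 600, 716, 833, 949, 1066, 1182, 1299, 1415, 1532, 1648, 1765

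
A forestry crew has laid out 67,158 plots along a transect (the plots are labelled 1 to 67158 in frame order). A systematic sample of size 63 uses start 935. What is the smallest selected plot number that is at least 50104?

51037

k = 67158/63 = 1066
Steps past start: ⌈(50104 − 935)/1066⌉ = ⌈49169/1066⌉ = 47
Selected plot: 935 + 47×1066 = 51037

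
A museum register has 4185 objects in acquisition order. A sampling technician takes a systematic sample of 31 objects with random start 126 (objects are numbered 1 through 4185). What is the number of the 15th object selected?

k = 4185/31 = 135
15th selection = r + (15−1)·k = 126 + 14×135 = 126 + 1890 = 2016

2016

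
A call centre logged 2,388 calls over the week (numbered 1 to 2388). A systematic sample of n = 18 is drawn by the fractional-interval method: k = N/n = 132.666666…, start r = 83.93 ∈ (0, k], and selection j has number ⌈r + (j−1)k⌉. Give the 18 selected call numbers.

j=1: r + 0k = 83.93 → ⌈·⌉ = 84
j=2: r + 1k = 216.596666… → ⌈·⌉ = 217
j=3: r + 2k = 349.263333… → ⌈·⌉ = 350
j=4: r + 3k = 481.93 → ⌈·⌉ = 482
j=5: r + 4k = 614.596666… → ⌈·⌉ = 615
j=6: r + 5k = 747.263333… → ⌈·⌉ = 748
j=7: r + 6k = 879.93 → ⌈·⌉ = 880
j=8: r + 7k = 1012.596666… → ⌈·⌉ = 1013
j=9: r + 8k = 1145.263333… → ⌈·⌉ = 1146
j=10: r + 9k = 1277.93 → ⌈·⌉ = 1278
j=11: r + 10k = 1410.596666… → ⌈·⌉ = 1411
j=12: r + 11k = 1543.263333… → ⌈·⌉ = 1544
j=13: r + 12k = 1675.93 → ⌈·⌉ = 1676
j=14: r + 13k = 1808.596666… → ⌈·⌉ = 1809
j=15: r + 14k = 1941.263333… → ⌈·⌉ = 1942
j=16: r + 15k = 2073.93 → ⌈·⌉ = 2074
j=17: r + 16k = 2206.596666… → ⌈·⌉ = 2207
j=18: r + 17k = 2339.263333… → ⌈·⌉ = 2340

84, 217, 350, 482, 615, 748, 880, 1013, 1146, 1278, 1411, 1544, 1676, 1809, 1942, 2074, 2207, 2340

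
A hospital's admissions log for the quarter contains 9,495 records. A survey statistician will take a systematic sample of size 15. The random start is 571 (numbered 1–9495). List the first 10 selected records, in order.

k = N/n = 9495/15 = 633
record 1: 571
record 2: 571 + 633 = 1204
record 3: 1204 + 633 = 1837
record 4: 1837 + 633 = 2470
record 5: 2470 + 633 = 3103
record 6: 3103 + 633 = 3736
record 7: 3736 + 633 = 4369
record 8: 4369 + 633 = 5002
record 9: 5002 + 633 = 5635
record 10: 5635 + 633 = 6268

571, 1204, 1837, 2470, 3103, 3736, 4369, 5002, 5635, 6268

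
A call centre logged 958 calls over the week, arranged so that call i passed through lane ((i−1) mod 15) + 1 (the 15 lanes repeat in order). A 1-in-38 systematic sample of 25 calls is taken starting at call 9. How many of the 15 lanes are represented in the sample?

15

Consecutive selections differ by k = 38, so their lane numbers differ by 38 mod 15 = 8.
gcd(38, 15) = 1, so the sample visits 15/1 = 15 distinct residues mod 15.
Start 9 is lane 9; the lanes hit are 1, 2, 3, 4, 5, 6, 7, 8, 9, 10, 11, 12, 13, 14, 15.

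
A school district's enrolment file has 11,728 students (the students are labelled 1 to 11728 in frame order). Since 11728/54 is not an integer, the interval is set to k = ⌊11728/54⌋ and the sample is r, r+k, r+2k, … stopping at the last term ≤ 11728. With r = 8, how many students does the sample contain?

k = ⌊11728/54⌋ = 217
Achieved size = ⌊(11728 − 8)/217⌋ + 1 = ⌊11720/217⌋ + 1 = 54 + 1 = 55
(last selection: 8 + 54×217 = 11726 ≤ 11728; next would be 11943 > 11728)

55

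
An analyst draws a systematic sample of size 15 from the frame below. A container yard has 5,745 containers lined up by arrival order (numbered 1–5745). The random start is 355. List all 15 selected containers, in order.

k = N/n = 5745/15 = 383
container 1: 355
container 2: 355 + 383 = 738
container 3: 738 + 383 = 1121
container 4: 1121 + 383 = 1504
container 5: 1504 + 383 = 1887
container 6: 1887 + 383 = 2270
container 7: 2270 + 383 = 2653
container 8: 2653 + 383 = 3036
container 9: 3036 + 383 = 3419
container 10: 3419 + 383 = 3802
container 11: 3802 + 383 = 4185
container 12: 4185 + 383 = 4568
container 13: 4568 + 383 = 4951
container 14: 4951 + 383 = 5334
container 15: 5334 + 383 = 5717

355, 738, 1121, 1504, 1887, 2270, 2653, 3036, 3419, 3802, 4185, 4568, 4951, 5334, 5717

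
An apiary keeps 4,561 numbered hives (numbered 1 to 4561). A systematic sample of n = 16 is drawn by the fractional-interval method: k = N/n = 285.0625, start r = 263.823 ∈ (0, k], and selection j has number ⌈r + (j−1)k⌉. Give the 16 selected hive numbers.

j=1: r + 0k = 263.823 → ⌈·⌉ = 264
j=2: r + 1k = 548.8855 → ⌈·⌉ = 549
j=3: r + 2k = 833.948 → ⌈·⌉ = 834
j=4: r + 3k = 1119.0105 → ⌈·⌉ = 1120
j=5: r + 4k = 1404.073 → ⌈·⌉ = 1405
j=6: r + 5k = 1689.1355 → ⌈·⌉ = 1690
j=7: r + 6k = 1974.198 → ⌈·⌉ = 1975
j=8: r + 7k = 2259.2605 → ⌈·⌉ = 2260
j=9: r + 8k = 2544.323 → ⌈·⌉ = 2545
j=10: r + 9k = 2829.3855 → ⌈·⌉ = 2830
j=11: r + 10k = 3114.448 → ⌈·⌉ = 3115
j=12: r + 11k = 3399.5105 → ⌈·⌉ = 3400
j=13: r + 12k = 3684.573 → ⌈·⌉ = 3685
j=14: r + 13k = 3969.6355 → ⌈·⌉ = 3970
j=15: r + 14k = 4254.698 → ⌈·⌉ = 4255
j=16: r + 15k = 4539.7605 → ⌈·⌉ = 4540

264, 549, 834, 1120, 1405, 1690, 1975, 2260, 2545, 2830, 3115, 3400, 3685, 3970, 4255, 4540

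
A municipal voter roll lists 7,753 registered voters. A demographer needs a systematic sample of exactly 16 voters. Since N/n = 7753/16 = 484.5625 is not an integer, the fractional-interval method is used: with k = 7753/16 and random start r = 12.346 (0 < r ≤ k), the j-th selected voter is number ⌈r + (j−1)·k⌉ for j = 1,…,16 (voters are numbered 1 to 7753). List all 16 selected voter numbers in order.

13, 497, 982, 1467, 1951, 2436, 2920, 3405, 3889, 4374, 4858, 5343, 5828, 6312, 6797, 7281

j=1: r + 0k = 12.346 → ⌈·⌉ = 13
j=2: r + 1k = 496.9085 → ⌈·⌉ = 497
j=3: r + 2k = 981.471 → ⌈·⌉ = 982
j=4: r + 3k = 1466.0335 → ⌈·⌉ = 1467
j=5: r + 4k = 1950.596 → ⌈·⌉ = 1951
j=6: r + 5k = 2435.1585 → ⌈·⌉ = 2436
j=7: r + 6k = 2919.721 → ⌈·⌉ = 2920
j=8: r + 7k = 3404.2835 → ⌈·⌉ = 3405
j=9: r + 8k = 3888.846 → ⌈·⌉ = 3889
j=10: r + 9k = 4373.4085 → ⌈·⌉ = 4374
j=11: r + 10k = 4857.971 → ⌈·⌉ = 4858
j=12: r + 11k = 5342.5335 → ⌈·⌉ = 5343
j=13: r + 12k = 5827.096 → ⌈·⌉ = 5828
j=14: r + 13k = 6311.6585 → ⌈·⌉ = 6312
j=15: r + 14k = 6796.221 → ⌈·⌉ = 6797
j=16: r + 15k = 7280.7835 → ⌈·⌉ = 7281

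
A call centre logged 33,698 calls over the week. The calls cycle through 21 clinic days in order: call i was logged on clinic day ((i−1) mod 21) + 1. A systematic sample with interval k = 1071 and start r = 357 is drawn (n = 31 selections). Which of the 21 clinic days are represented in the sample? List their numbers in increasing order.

Consecutive selections differ by k = 1071, so their clinic day numbers differ by 1071 mod 21 = 0.
gcd(1071, 21) = 21, so the sample visits 21/21 = 1 distinct residues mod 21.
Start 357 is clinic day 21; the clinic days hit are 21.

21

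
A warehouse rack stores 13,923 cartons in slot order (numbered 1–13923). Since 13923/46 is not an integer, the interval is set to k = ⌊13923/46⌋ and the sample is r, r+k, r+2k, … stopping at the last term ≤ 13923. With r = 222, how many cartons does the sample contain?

46

k = ⌊13923/46⌋ = 302
Achieved size = ⌊(13923 − 222)/302⌋ + 1 = ⌊13701/302⌋ + 1 = 45 + 1 = 46
(last selection: 222 + 45×302 = 13812 ≤ 13923; next would be 14114 > 13923)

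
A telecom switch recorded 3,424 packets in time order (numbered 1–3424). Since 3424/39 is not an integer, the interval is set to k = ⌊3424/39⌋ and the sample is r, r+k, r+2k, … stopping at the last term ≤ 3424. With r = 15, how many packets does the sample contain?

40

k = ⌊3424/39⌋ = 87
Achieved size = ⌊(3424 − 15)/87⌋ + 1 = ⌊3409/87⌋ + 1 = 39 + 1 = 40
(last selection: 15 + 39×87 = 3408 ≤ 3424; next would be 3495 > 3424)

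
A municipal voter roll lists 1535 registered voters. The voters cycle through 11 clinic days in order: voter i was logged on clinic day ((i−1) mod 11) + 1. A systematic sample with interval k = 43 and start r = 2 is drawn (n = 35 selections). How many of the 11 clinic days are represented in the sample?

Consecutive selections differ by k = 43, so their clinic day numbers differ by 43 mod 11 = 10.
gcd(43, 11) = 1, so the sample visits 11/1 = 11 distinct residues mod 11.
Start 2 is clinic day 2; the clinic days hit are 1, 2, 3, 4, 5, 6, 7, 8, 9, 10, 11.

11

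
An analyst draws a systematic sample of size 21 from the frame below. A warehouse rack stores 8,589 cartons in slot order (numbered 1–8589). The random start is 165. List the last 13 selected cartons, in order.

3437, 3846, 4255, 4664, 5073, 5482, 5891, 6300, 6709, 7118, 7527, 7936, 8345

k = N/n = 8589/21 = 409
9th selection = 165 + 8×409 = 3437
10th: 3437 + 409 = 3846
11th: 3846 + 409 = 4255
12th: 4255 + 409 = 4664
13th: 4664 + 409 = 5073
14th: 5073 + 409 = 5482
15th: 5482 + 409 = 5891
16th: 5891 + 409 = 6300
17th: 6300 + 409 = 6709
18th: 6709 + 409 = 7118
19th: 7118 + 409 = 7527
20th: 7527 + 409 = 7936
21st: 7936 + 409 = 8345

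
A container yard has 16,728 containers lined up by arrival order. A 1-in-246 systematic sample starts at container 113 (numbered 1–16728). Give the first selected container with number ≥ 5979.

6017

k = 246
Steps past start: ⌈(5979 − 113)/246⌉ = ⌈5866/246⌉ = 24
Selected container: 113 + 24×246 = 6017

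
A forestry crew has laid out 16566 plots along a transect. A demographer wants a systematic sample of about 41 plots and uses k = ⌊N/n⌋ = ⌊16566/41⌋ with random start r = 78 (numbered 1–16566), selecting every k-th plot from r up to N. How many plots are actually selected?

41

k = ⌊16566/41⌋ = 404
Achieved size = ⌊(16566 − 78)/404⌋ + 1 = ⌊16488/404⌋ + 1 = 40 + 1 = 41
(last selection: 78 + 40×404 = 16238 ≤ 16566; next would be 16642 > 16566)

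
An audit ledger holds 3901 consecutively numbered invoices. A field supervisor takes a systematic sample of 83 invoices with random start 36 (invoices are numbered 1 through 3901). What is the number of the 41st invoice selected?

1916

k = 3901/83 = 47
41st selection = r + (41−1)·k = 36 + 40×47 = 36 + 1880 = 1916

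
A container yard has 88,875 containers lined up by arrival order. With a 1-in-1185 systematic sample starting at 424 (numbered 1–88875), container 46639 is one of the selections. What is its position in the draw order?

k = 1185
position = (46639 − 424)/1185 + 1 = 46215/1185 + 1 = 39 + 1 = 40

40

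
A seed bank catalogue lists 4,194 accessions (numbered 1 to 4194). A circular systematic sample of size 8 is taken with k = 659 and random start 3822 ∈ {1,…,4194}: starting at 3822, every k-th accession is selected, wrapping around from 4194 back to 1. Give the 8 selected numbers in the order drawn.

3822, 287, 946, 1605, 2264, 2923, 3582, 47

Selection 1: 3822
Selection 2: 3822 + 659 = 4481 → 4481 − 4194 = 287
Selection 3: 287 + 659 = 946
Selection 4: 946 + 659 = 1605
Selection 5: 1605 + 659 = 2264
Selection 6: 2264 + 659 = 2923
Selection 7: 2923 + 659 = 3582
Selection 8: 3582 + 659 = 4241 → 4241 − 4194 = 47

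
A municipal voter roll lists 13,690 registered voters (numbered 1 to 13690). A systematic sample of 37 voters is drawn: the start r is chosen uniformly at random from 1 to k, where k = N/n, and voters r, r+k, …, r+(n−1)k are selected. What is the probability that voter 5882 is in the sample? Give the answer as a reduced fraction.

1/370

k = 13690/37 = 370.
Voter 5882 is selected iff r ≡ 5882 (mod 370); exactly one such r in {1,…,370}.
Inclusion probability = 1/370.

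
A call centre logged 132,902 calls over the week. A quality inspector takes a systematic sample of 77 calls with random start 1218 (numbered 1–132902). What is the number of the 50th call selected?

k = 132902/77 = 1726
50th selection = r + (50−1)·k = 1218 + 49×1726 = 1218 + 84574 = 85792

85792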